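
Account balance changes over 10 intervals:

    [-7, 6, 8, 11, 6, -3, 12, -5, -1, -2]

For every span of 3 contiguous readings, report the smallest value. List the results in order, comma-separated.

-7 6 8 → min -7
6 8 11 → min 6
8 11 6 → min 6
11 6 -3 → min -3
6 -3 12 → min -3
-3 12 -5 → min -5
12 -5 -1 → min -5
-5 -1 -2 → min -5

-7, 6, 6, -3, -3, -5, -5, -5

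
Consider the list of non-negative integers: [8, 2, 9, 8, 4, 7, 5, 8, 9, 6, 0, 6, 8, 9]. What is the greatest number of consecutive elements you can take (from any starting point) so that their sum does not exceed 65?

11

add 8: [8] sum 8, len 1
add 2: [8, 2] sum 10, len 2
add 9: [8, 2, 9] sum 19, len 3
add 8: [8, 2, 9, 8] sum 27, len 4
add 4: [8, 2, 9, 8, 4] sum 31, len 5
add 7: [8, 2, 9, 8, 4, 7] sum 38, len 6
add 5: [8, 2, 9, 8, 4, 7, 5] sum 43, len 7
add 8: [8, 2, 9, 8, 4, 7, 5, 8] sum 51, len 8
add 9: [8, 2, 9, 8, 4, 7, 5, 8, 9] sum 60, len 9
add 6: [2, 9, 8, 4, 7, 5, 8, 9, 6] sum 58, len 9
add 0: [2, 9, 8, 4, 7, 5, 8, 9, 6, 0] sum 58, len 10
add 6: [2, 9, 8, 4, 7, 5, 8, 9, 6, 0, 6] sum 64, len 11
add 8: [8, 4, 7, 5, 8, 9, 6, 0, 6, 8] sum 61, len 10
add 9: [4, 7, 5, 8, 9, 6, 0, 6, 8, 9] sum 62, len 10
Longest length seen: 11.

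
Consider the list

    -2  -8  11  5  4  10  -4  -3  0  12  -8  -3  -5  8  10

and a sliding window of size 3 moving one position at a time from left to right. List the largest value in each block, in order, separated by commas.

11, 11, 11, 10, 10, 10, 0, 12, 12, 12, -3, 8, 10

[-2, -8, 11] → max 11
[-8, 11, 5] → max 11
[11, 5, 4] → max 11
[5, 4, 10] → max 10
[4, 10, -4] → max 10
[10, -4, -3] → max 10
[-4, -3, 0] → max 0
[-3, 0, 12] → max 12
[0, 12, -8] → max 12
[12, -8, -3] → max 12
[-8, -3, -5] → max -3
[-3, -5, 8] → max 8
[-5, 8, 10] → max 10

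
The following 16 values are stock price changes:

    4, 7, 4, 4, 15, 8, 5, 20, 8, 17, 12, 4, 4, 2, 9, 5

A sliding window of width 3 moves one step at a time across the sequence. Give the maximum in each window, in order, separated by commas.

7, 7, 15, 15, 15, 20, 20, 20, 17, 17, 12, 4, 9, 9

4 7 4 → max 7
7 4 4 → max 7
4 4 15 → max 15
4 15 8 → max 15
15 8 5 → max 15
8 5 20 → max 20
5 20 8 → max 20
20 8 17 → max 20
8 17 12 → max 17
17 12 4 → max 17
12 4 4 → max 12
4 4 2 → max 4
4 2 9 → max 9
2 9 5 → max 9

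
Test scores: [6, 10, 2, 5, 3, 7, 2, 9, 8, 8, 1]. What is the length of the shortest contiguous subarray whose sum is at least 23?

Extend right; whenever the sum reaches 23, record the length and shrink from the left:
add 6: running sum 6 < 23
add 10: running sum 16 < 23
add 2: running sum 18 < 23
add 5: shortest ending here [6, 10, 2, 5] sum 23, len 4
add 3: shortest ending here [6, 10, 2, 5, 3] sum 26, len 5
add 7: shortest ending here [10, 2, 5, 3, 7] sum 27, len 5
add 2: shortest ending here [10, 2, 5, 3, 7, 2] sum 29, len 6
add 9: shortest ending here [5, 3, 7, 2, 9] sum 26, len 5
add 8: shortest ending here [7, 2, 9, 8] sum 26, len 4
add 8: shortest ending here [9, 8, 8] sum 25, len 3
add 1: shortest ending here [9, 8, 8, 1] sum 26, len 4
Shortest qualifying length: 3.

3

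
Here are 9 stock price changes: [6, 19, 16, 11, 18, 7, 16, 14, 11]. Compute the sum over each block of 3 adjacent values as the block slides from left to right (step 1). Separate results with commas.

6 19 16 → sum 41
19 16 11 → sum 46
16 11 18 → sum 45
11 18 7 → sum 36
18 7 16 → sum 41
7 16 14 → sum 37
16 14 11 → sum 41

41, 46, 45, 36, 41, 37, 41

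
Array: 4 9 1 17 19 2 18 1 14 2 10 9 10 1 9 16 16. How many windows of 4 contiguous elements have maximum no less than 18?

[4, 9, 1, 17] → max 17
[9, 1, 17, 19] → max 19  ≥ 18 ✓
[1, 17, 19, 2] → max 19  ≥ 18 ✓
[17, 19, 2, 18] → max 19  ≥ 18 ✓
[19, 2, 18, 1] → max 19  ≥ 18 ✓
[2, 18, 1, 14] → max 18  ≥ 18 ✓
[18, 1, 14, 2] → max 18  ≥ 18 ✓
[1, 14, 2, 10] → max 14
[14, 2, 10, 9] → max 14
[2, 10, 9, 10] → max 10
[10, 9, 10, 1] → max 10
[9, 10, 1, 9] → max 10
[10, 1, 9, 16] → max 16
[1, 9, 16, 16] → max 16
6 windows satisfy the condition.

6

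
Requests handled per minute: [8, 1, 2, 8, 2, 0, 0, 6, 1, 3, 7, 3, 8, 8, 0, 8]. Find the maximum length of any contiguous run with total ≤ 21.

add 8: [8] sum 8, len 1
add 1: [8, 1] sum 9, len 2
add 2: [8, 1, 2] sum 11, len 3
add 8: [8, 1, 2, 8] sum 19, len 4
add 2: [8, 1, 2, 8, 2] sum 21, len 5
add 0: [8, 1, 2, 8, 2, 0] sum 21, len 6
add 0: [8, 1, 2, 8, 2, 0, 0] sum 21, len 7
add 6: [1, 2, 8, 2, 0, 0, 6] sum 19, len 7
add 1: [1, 2, 8, 2, 0, 0, 6, 1] sum 20, len 8
add 3: [8, 2, 0, 0, 6, 1, 3] sum 20, len 7
add 7: [2, 0, 0, 6, 1, 3, 7] sum 19, len 7
add 3: [0, 0, 6, 1, 3, 7, 3] sum 20, len 7
add 8: [3, 7, 3, 8] sum 21, len 4
add 8: [3, 8, 8] sum 19, len 3
add 0: [3, 8, 8, 0] sum 19, len 4
add 8: [8, 0, 8] sum 16, len 3
Longest length seen: 8.

8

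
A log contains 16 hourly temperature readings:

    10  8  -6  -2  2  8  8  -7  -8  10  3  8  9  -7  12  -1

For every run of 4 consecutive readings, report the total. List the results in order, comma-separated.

[10, 8, -6, -2] → sum 10
[8, -6, -2, 2] → sum 2
[-6, -2, 2, 8] → sum 2
[-2, 2, 8, 8] → sum 16
[2, 8, 8, -7] → sum 11
[8, 8, -7, -8] → sum 1
[8, -7, -8, 10] → sum 3
[-7, -8, 10, 3] → sum -2
[-8, 10, 3, 8] → sum 13
[10, 3, 8, 9] → sum 30
[3, 8, 9, -7] → sum 13
[8, 9, -7, 12] → sum 22
[9, -7, 12, -1] → sum 13

10, 2, 2, 16, 11, 1, 3, -2, 13, 30, 13, 22, 13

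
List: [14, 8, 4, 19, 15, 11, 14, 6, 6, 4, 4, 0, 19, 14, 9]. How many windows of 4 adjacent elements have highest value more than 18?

[14, 8, 4, 19] → max 19  > 18 ✓
[8, 4, 19, 15] → max 19  > 18 ✓
[4, 19, 15, 11] → max 19  > 18 ✓
[19, 15, 11, 14] → max 19  > 18 ✓
[15, 11, 14, 6] → max 15
[11, 14, 6, 6] → max 14
[14, 6, 6, 4] → max 14
[6, 6, 4, 4] → max 6
[6, 4, 4, 0] → max 6
[4, 4, 0, 19] → max 19  > 18 ✓
[4, 0, 19, 14] → max 19  > 18 ✓
[0, 19, 14, 9] → max 19  > 18 ✓
7 windows satisfy the condition.

7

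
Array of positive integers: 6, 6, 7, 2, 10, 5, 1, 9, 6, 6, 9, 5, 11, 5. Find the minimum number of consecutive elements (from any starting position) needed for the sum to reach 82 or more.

13

Extend right; whenever the sum reaches 82, record the length and shrink from the left:
add 6: running sum 6 < 82
add 6: running sum 12 < 82
add 7: running sum 19 < 82
add 2: running sum 21 < 82
add 10: running sum 31 < 82
add 5: running sum 36 < 82
add 1: running sum 37 < 82
add 9: running sum 46 < 82
add 6: running sum 52 < 82
add 6: running sum 58 < 82
add 9: running sum 67 < 82
add 5: running sum 72 < 82
add 11: shortest ending here [6, 6, 7, 2, 10, 5, 1, 9, 6, 6, 9, 5, 11] sum 83, len 13
add 5: shortest ending here [6, 7, 2, 10, 5, 1, 9, 6, 6, 9, 5, 11, 5] sum 82, len 13
Shortest qualifying length: 13.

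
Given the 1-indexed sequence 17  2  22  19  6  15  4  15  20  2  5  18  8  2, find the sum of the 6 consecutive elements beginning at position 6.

Elements at indices 6..11: 15, 4, 15, 20, 2, 5
sum(15, 4, 15, 20, 2, 5) = 61

61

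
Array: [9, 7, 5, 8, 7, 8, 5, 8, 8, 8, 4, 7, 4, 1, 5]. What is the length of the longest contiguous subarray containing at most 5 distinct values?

add 9: window [9] (1 distinct), len 1
add 7: window [9, 7] (2 distinct), len 2
add 5: window [9, 7, 5] (3 distinct), len 3
add 8: window [9, 7, 5, 8] (4 distinct), len 4
add 7: window [9, 7, 5, 8, 7] (4 distinct), len 5
add 8: window [9, 7, 5, 8, 7, 8] (4 distinct), len 6
add 5: window [9, 7, 5, 8, 7, 8, 5] (4 distinct), len 7
add 8: window [9, 7, 5, 8, 7, 8, 5, 8] (4 distinct), len 8
add 8: window [9, 7, 5, 8, 7, 8, 5, 8, 8] (4 distinct), len 9
add 8: window [9, 7, 5, 8, 7, 8, 5, 8, 8, 8] (4 distinct), len 10
add 4: window [9, 7, 5, 8, 7, 8, 5, 8, 8, 8, 4] (5 distinct), len 11
add 7: window [9, 7, 5, 8, 7, 8, 5, 8, 8, 8, 4, 7] (5 distinct), len 12
add 4: window [9, 7, 5, 8, 7, 8, 5, 8, 8, 8, 4, 7, 4] (5 distinct), len 13
add 1: window [7, 5, 8, 7, 8, 5, 8, 8, 8, 4, 7, 4, 1] (5 distinct), len 13
add 5: window [7, 5, 8, 7, 8, 5, 8, 8, 8, 4, 7, 4, 1, 5] (5 distinct), len 14
Longest length with ≤5 distinct: 14.

14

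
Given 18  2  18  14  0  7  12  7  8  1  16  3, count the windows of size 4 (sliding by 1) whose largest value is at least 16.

5

18 2 18 14 → max 18  ≥ 16 ✓
2 18 14 0 → max 18  ≥ 16 ✓
18 14 0 7 → max 18  ≥ 16 ✓
14 0 7 12 → max 14
0 7 12 7 → max 12
7 12 7 8 → max 12
12 7 8 1 → max 12
7 8 1 16 → max 16  ≥ 16 ✓
8 1 16 3 → max 16  ≥ 16 ✓
5 windows satisfy the condition.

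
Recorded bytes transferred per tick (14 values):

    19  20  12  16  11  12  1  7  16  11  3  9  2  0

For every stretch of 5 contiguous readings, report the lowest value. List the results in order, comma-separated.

Sliding a size-5 window across the 14 values:
19 20 12 16 11 → min 11
20 12 16 11 12 → min 11
12 16 11 12 1 → min 1
16 11 12 1 7 → min 1
11 12 1 7 16 → min 1
12 1 7 16 11 → min 1
1 7 16 11 3 → min 1
7 16 11 3 9 → min 3
16 11 3 9 2 → min 2
11 3 9 2 0 → min 0

11, 11, 1, 1, 1, 1, 1, 3, 2, 0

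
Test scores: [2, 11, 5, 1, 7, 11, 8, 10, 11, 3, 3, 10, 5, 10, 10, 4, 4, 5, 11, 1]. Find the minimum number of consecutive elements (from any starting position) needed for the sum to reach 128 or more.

18

Extend right; whenever the sum reaches 128, record the length and shrink from the left:
add 2: running sum 2 < 128
add 11: running sum 13 < 128
add 5: running sum 18 < 128
add 1: running sum 19 < 128
add 7: running sum 26 < 128
add 11: running sum 37 < 128
add 8: running sum 45 < 128
add 10: running sum 55 < 128
add 11: running sum 66 < 128
add 3: running sum 69 < 128
add 3: running sum 72 < 128
add 10: running sum 82 < 128
add 5: running sum 87 < 128
add 10: running sum 97 < 128
add 10: running sum 107 < 128
add 4: running sum 111 < 128
add 4: running sum 115 < 128
add 5: running sum 120 < 128
end 18: [11, 5, 1, 7, 11, 8, 10, 11, 3, 3, 10, 5, 10, 10, 4, 4, 5, 11] sum 129, len 18
end 19: [11, 5, 1, 7, 11, 8, 10, 11, 3, 3, 10, 5, 10, 10, 4, 4, 5, 11, 1] sum 130, len 19
Shortest qualifying length: 18.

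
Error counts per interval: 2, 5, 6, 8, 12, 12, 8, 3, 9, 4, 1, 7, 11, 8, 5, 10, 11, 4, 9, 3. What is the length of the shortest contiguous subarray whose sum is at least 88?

Extend right; whenever the sum reaches 88, record the length and shrink from the left:
add 2: running sum 2 < 88
add 5: running sum 7 < 88
add 6: running sum 13 < 88
add 8: running sum 21 < 88
add 12: running sum 33 < 88
add 12: running sum 45 < 88
add 8: running sum 53 < 88
add 3: running sum 56 < 88
add 9: running sum 65 < 88
add 4: running sum 69 < 88
add 1: running sum 70 < 88
add 7: running sum 77 < 88
add 11: shortest ending here [2, 5, 6, 8, 12, 12, 8, 3, 9, 4, 1, 7, 11] sum 88, len 13
add 8: shortest ending here [6, 8, 12, 12, 8, 3, 9, 4, 1, 7, 11, 8] sum 89, len 12
add 5: shortest ending here [8, 12, 12, 8, 3, 9, 4, 1, 7, 11, 8, 5] sum 88, len 12
add 10: shortest ending here [12, 12, 8, 3, 9, 4, 1, 7, 11, 8, 5, 10] sum 90, len 12
add 11: shortest ending here [12, 8, 3, 9, 4, 1, 7, 11, 8, 5, 10, 11] sum 89, len 12
add 4: shortest ending here [12, 8, 3, 9, 4, 1, 7, 11, 8, 5, 10, 11, 4] sum 93, len 13
add 9: shortest ending here [8, 3, 9, 4, 1, 7, 11, 8, 5, 10, 11, 4, 9] sum 90, len 13
add 3: shortest ending here [8, 3, 9, 4, 1, 7, 11, 8, 5, 10, 11, 4, 9, 3] sum 93, len 14
Shortest qualifying length: 12.

12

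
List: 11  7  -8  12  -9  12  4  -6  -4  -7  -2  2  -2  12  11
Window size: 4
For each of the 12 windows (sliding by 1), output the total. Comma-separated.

(11, 7, -8, 12) → sum 22
(7, -8, 12, -9) → sum 2
(-8, 12, -9, 12) → sum 7
(12, -9, 12, 4) → sum 19
(-9, 12, 4, -6) → sum 1
(12, 4, -6, -4) → sum 6
(4, -6, -4, -7) → sum -13
(-6, -4, -7, -2) → sum -19
(-4, -7, -2, 2) → sum -11
(-7, -2, 2, -2) → sum -9
(-2, 2, -2, 12) → sum 10
(2, -2, 12, 11) → sum 23

22, 2, 7, 19, 1, 6, -13, -19, -11, -9, 10, 23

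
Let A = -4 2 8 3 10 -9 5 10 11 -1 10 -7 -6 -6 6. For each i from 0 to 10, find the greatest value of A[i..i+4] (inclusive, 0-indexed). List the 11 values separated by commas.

-4 2 8 3 10 → max 10
2 8 3 10 -9 → max 10
8 3 10 -9 5 → max 10
3 10 -9 5 10 → max 10
10 -9 5 10 11 → max 11
-9 5 10 11 -1 → max 11
5 10 11 -1 10 → max 11
10 11 -1 10 -7 → max 11
11 -1 10 -7 -6 → max 11
-1 10 -7 -6 -6 → max 10
10 -7 -6 -6 6 → max 10

10, 10, 10, 10, 11, 11, 11, 11, 11, 10, 10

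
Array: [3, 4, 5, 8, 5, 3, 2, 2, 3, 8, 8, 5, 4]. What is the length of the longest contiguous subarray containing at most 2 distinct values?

4

Extend right; when distinct count exceeds 2, shrink from the left:
add 3: window [3] (1 distinct), len 1
add 4: window [3, 4] (2 distinct), len 2
add 5: window [4, 5] (2 distinct), len 2
add 8: window [5, 8] (2 distinct), len 2
add 5: window [5, 8, 5] (2 distinct), len 3
add 3: window [5, 3] (2 distinct), len 2
add 2: window [3, 2] (2 distinct), len 2
add 2: window [3, 2, 2] (2 distinct), len 3
add 3: window [3, 2, 2, 3] (2 distinct), len 4
add 8: window [3, 8] (2 distinct), len 2
add 8: window [3, 8, 8] (2 distinct), len 3
add 5: window [8, 8, 5] (2 distinct), len 3
add 4: window [5, 4] (2 distinct), len 2
Longest length with ≤2 distinct: 4.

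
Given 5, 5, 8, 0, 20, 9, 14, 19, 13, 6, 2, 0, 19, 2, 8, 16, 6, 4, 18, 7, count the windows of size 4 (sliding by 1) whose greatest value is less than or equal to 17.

4

(5, 5, 8, 0) → max 8  ≤ 17 ✓
(5, 8, 0, 20) → max 20
(8, 0, 20, 9) → max 20
(0, 20, 9, 14) → max 20
(20, 9, 14, 19) → max 20
(9, 14, 19, 13) → max 19
(14, 19, 13, 6) → max 19
(19, 13, 6, 2) → max 19
(13, 6, 2, 0) → max 13  ≤ 17 ✓
(6, 2, 0, 19) → max 19
(2, 0, 19, 2) → max 19
(0, 19, 2, 8) → max 19
(19, 2, 8, 16) → max 19
(2, 8, 16, 6) → max 16  ≤ 17 ✓
(8, 16, 6, 4) → max 16  ≤ 17 ✓
(16, 6, 4, 18) → max 18
(6, 4, 18, 7) → max 18
4 windows satisfy the condition.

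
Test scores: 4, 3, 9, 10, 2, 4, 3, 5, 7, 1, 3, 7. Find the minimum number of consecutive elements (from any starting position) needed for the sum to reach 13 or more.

2

Extend right; whenever the sum reaches 13, record the length and shrink from the left:
add 4: running sum 4 < 13
add 3: running sum 7 < 13
add 9: shortest ending here [4, 3, 9] sum 16, len 3
add 10: shortest ending here [9, 10] sum 19, len 2
add 2: shortest ending here [9, 10, 2] sum 21, len 3
add 4: shortest ending here [10, 2, 4] sum 16, len 3
add 3: shortest ending here [10, 2, 4, 3] sum 19, len 4
add 5: shortest ending here [2, 4, 3, 5] sum 14, len 4
add 7: shortest ending here [3, 5, 7] sum 15, len 3
add 1: shortest ending here [5, 7, 1] sum 13, len 3
add 3: shortest ending here [5, 7, 1, 3] sum 16, len 4
add 7: shortest ending here [7, 1, 3, 7] sum 18, len 4
Shortest qualifying length: 2.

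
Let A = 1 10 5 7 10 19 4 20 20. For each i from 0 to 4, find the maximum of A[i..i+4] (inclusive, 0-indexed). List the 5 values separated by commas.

1 10 5 7 10 → max 10
10 5 7 10 19 → max 19
5 7 10 19 4 → max 19
7 10 19 4 20 → max 20
10 19 4 20 20 → max 20

10, 19, 19, 20, 20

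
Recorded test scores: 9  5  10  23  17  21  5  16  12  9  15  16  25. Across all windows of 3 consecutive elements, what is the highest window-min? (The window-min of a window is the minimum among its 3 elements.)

9 5 10 → min 5
5 10 23 → min 5
10 23 17 → min 10
23 17 21 → min 17
17 21 5 → min 5
21 5 16 → min 5
5 16 12 → min 5
16 12 9 → min 9
12 9 15 → min 9
9 15 16 → min 9
15 16 25 → min 15
Highest of these is 17.

17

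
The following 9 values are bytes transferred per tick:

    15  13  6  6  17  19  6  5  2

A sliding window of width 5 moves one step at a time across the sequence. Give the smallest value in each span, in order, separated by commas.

6, 6, 6, 5, 2

15 13 6 6 17 → min 6
13 6 6 17 19 → min 6
6 6 17 19 6 → min 6
6 17 19 6 5 → min 5
17 19 6 5 2 → min 2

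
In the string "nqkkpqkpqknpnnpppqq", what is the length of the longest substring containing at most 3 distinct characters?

Extend right; when distinct count exceeds 3, shrink from the left:
[n] 1 distinct, len 1
[n, q] 2 distinct, len 2
[n, q, k] 3 distinct, len 3
[n, q, k, k] 3 distinct, len 4
[q, k, k, p] 3 distinct, len 4
[q, k, k, p, q] 3 distinct, len 5
[q, k, k, p, q, k] 3 distinct, len 6
[q, k, k, p, q, k, p] 3 distinct, len 7
[q, k, k, p, q, k, p, q] 3 distinct, len 8
[q, k, k, p, q, k, p, q, k] 3 distinct, len 9
[q, k, n] 3 distinct, len 3
[k, n, p] 3 distinct, len 3
[k, n, p, n] 3 distinct, len 4
[k, n, p, n, n] 3 distinct, len 5
[k, n, p, n, n, p] 3 distinct, len 6
[k, n, p, n, n, p, p] 3 distinct, len 7
[k, n, p, n, n, p, p, p] 3 distinct, len 8
[n, p, n, n, p, p, p, q] 3 distinct, len 8
[n, p, n, n, p, p, p, q, q] 3 distinct, len 9
Longest length with ≤3 distinct: 9.

9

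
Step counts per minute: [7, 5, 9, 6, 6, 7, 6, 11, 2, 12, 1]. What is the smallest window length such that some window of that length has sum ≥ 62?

add 7: running sum 7 < 62
add 5: running sum 12 < 62
add 9: running sum 21 < 62
add 6: running sum 27 < 62
add 6: running sum 33 < 62
add 7: running sum 40 < 62
add 6: running sum 46 < 62
add 11: running sum 57 < 62
add 2: running sum 59 < 62
end 9: [5, 9, 6, 6, 7, 6, 11, 2, 12] sum 64, len 9
end 10: [5, 9, 6, 6, 7, 6, 11, 2, 12, 1] sum 65, len 10
Shortest qualifying length: 9.

9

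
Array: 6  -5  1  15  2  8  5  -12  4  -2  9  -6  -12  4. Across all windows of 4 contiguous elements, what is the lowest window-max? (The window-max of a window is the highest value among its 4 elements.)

[6, -5, 1, 15] → max 15
[-5, 1, 15, 2] → max 15
[1, 15, 2, 8] → max 15
[15, 2, 8, 5] → max 15
[2, 8, 5, -12] → max 8
[8, 5, -12, 4] → max 8
[5, -12, 4, -2] → max 5
[-12, 4, -2, 9] → max 9
[4, -2, 9, -6] → max 9
[-2, 9, -6, -12] → max 9
[9, -6, -12, 4] → max 9
Lowest of these is 5.

5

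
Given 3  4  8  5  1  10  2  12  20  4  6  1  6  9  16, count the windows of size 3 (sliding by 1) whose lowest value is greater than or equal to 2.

7

[3, 4, 8] → min 3  ≥ 2 ✓
[4, 8, 5] → min 4  ≥ 2 ✓
[8, 5, 1] → min 1
[5, 1, 10] → min 1
[1, 10, 2] → min 1
[10, 2, 12] → min 2  ≥ 2 ✓
[2, 12, 20] → min 2  ≥ 2 ✓
[12, 20, 4] → min 4  ≥ 2 ✓
[20, 4, 6] → min 4  ≥ 2 ✓
[4, 6, 1] → min 1
[6, 1, 6] → min 1
[1, 6, 9] → min 1
[6, 9, 16] → min 6  ≥ 2 ✓
7 windows satisfy the condition.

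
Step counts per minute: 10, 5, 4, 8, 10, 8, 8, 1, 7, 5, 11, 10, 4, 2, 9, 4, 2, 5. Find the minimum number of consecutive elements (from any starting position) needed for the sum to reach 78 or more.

add 10: running sum 10 < 78
add 5: running sum 15 < 78
add 4: running sum 19 < 78
add 8: running sum 27 < 78
add 10: running sum 37 < 78
add 8: running sum 45 < 78
add 8: running sum 53 < 78
add 1: running sum 54 < 78
add 7: running sum 61 < 78
add 5: running sum 66 < 78
add 11: running sum 77 < 78
add 10: shortest ending here [10, 5, 4, 8, 10, 8, 8, 1, 7, 5, 11, 10] sum 87, len 12
add 4: shortest ending here [5, 4, 8, 10, 8, 8, 1, 7, 5, 11, 10, 4] sum 81, len 12
add 2: shortest ending here [4, 8, 10, 8, 8, 1, 7, 5, 11, 10, 4, 2] sum 78, len 12
add 9: shortest ending here [8, 10, 8, 8, 1, 7, 5, 11, 10, 4, 2, 9] sum 83, len 12
add 4: shortest ending here [10, 8, 8, 1, 7, 5, 11, 10, 4, 2, 9, 4] sum 79, len 12
add 2: shortest ending here [10, 8, 8, 1, 7, 5, 11, 10, 4, 2, 9, 4, 2] sum 81, len 13
add 5: shortest ending here [10, 8, 8, 1, 7, 5, 11, 10, 4, 2, 9, 4, 2, 5] sum 86, len 14
Shortest qualifying length: 12.

12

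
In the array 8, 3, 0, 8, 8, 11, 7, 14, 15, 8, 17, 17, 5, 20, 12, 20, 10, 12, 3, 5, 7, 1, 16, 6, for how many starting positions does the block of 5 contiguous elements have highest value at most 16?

(8, 3, 0, 8, 8) → max 8  ≤ 16 ✓
(3, 0, 8, 8, 11) → max 11  ≤ 16 ✓
(0, 8, 8, 11, 7) → max 11  ≤ 16 ✓
(8, 8, 11, 7, 14) → max 14  ≤ 16 ✓
(8, 11, 7, 14, 15) → max 15  ≤ 16 ✓
(11, 7, 14, 15, 8) → max 15  ≤ 16 ✓
(7, 14, 15, 8, 17) → max 17
(14, 15, 8, 17, 17) → max 17
(15, 8, 17, 17, 5) → max 17
(8, 17, 17, 5, 20) → max 20
(17, 17, 5, 20, 12) → max 20
(17, 5, 20, 12, 20) → max 20
(5, 20, 12, 20, 10) → max 20
(20, 12, 20, 10, 12) → max 20
(12, 20, 10, 12, 3) → max 20
(20, 10, 12, 3, 5) → max 20
(10, 12, 3, 5, 7) → max 12  ≤ 16 ✓
(12, 3, 5, 7, 1) → max 12  ≤ 16 ✓
(3, 5, 7, 1, 16) → max 16  ≤ 16 ✓
(5, 7, 1, 16, 6) → max 16  ≤ 16 ✓
10 windows satisfy the condition.

10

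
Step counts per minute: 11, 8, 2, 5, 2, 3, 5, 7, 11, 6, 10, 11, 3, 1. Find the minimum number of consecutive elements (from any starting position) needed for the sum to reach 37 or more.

4

add 11: running sum 11 < 37
add 8: running sum 19 < 37
add 2: running sum 21 < 37
add 5: running sum 26 < 37
add 2: running sum 28 < 37
add 3: running sum 31 < 37
add 5: running sum 36 < 37
end 7: [11, 8, 2, 5, 2, 3, 5, 7] sum 43, len 8
end 8: [8, 2, 5, 2, 3, 5, 7, 11] sum 43, len 8
end 9: [5, 2, 3, 5, 7, 11, 6] sum 39, len 7
end 10: [5, 7, 11, 6, 10] sum 39, len 5
end 11: [11, 6, 10, 11] sum 38, len 4
end 12: [11, 6, 10, 11, 3] sum 41, len 5
end 13: [11, 6, 10, 11, 3, 1] sum 42, len 6
Shortest qualifying length: 4.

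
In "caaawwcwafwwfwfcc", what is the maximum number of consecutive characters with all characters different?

4

[c] len 1
[c, a] len 2
[a] len 1
[a] len 1
[a, w] len 2
[w] len 1
[w, c] len 2
[c, w] len 2
[c, w, a] len 3
[c, w, a, f] len 4
[a, f, w] len 3
[w] len 1
[w, f] len 2
[f, w] len 2
[w, f] len 2
[w, f, c] len 3
[c] len 1
Longest all-distinct length: 4.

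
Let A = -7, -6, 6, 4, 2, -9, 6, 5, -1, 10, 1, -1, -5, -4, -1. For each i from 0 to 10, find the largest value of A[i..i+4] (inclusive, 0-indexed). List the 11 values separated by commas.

(-7, -6, 6, 4, 2) → max 6
(-6, 6, 4, 2, -9) → max 6
(6, 4, 2, -9, 6) → max 6
(4, 2, -9, 6, 5) → max 6
(2, -9, 6, 5, -1) → max 6
(-9, 6, 5, -1, 10) → max 10
(6, 5, -1, 10, 1) → max 10
(5, -1, 10, 1, -1) → max 10
(-1, 10, 1, -1, -5) → max 10
(10, 1, -1, -5, -4) → max 10
(1, -1, -5, -4, -1) → max 1

6, 6, 6, 6, 6, 10, 10, 10, 10, 10, 1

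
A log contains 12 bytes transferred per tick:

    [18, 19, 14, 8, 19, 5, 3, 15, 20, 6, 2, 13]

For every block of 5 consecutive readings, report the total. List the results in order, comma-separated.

78, 65, 49, 50, 62, 49, 46, 56

[18, 19, 14, 8, 19] → sum 78
[19, 14, 8, 19, 5] → sum 65
[14, 8, 19, 5, 3] → sum 49
[8, 19, 5, 3, 15] → sum 50
[19, 5, 3, 15, 20] → sum 62
[5, 3, 15, 20, 6] → sum 49
[3, 15, 20, 6, 2] → sum 46
[15, 20, 6, 2, 13] → sum 56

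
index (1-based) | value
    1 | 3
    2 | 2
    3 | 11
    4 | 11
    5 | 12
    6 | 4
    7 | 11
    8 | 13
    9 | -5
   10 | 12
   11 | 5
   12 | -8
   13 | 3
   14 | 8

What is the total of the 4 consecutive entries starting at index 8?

25

Elements at indices 8..11: 13, -5, 12, 5
sum(13, -5, 12, 5) = 25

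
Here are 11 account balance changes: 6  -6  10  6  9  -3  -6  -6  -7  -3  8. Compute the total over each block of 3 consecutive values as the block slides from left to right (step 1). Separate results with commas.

10, 10, 25, 12, 0, -15, -19, -16, -2

[6, -6, 10] → sum 10
[-6, 10, 6] → sum 10
[10, 6, 9] → sum 25
[6, 9, -3] → sum 12
[9, -3, -6] → sum 0
[-3, -6, -6] → sum -15
[-6, -6, -7] → sum -19
[-6, -7, -3] → sum -16
[-7, -3, 8] → sum -2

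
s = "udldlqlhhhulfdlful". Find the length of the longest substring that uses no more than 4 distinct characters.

Extend right; when distinct count exceeds 4, shrink from the left:
[u] 1 distinct, len 1
[u, d] 2 distinct, len 2
[u, d, l] 3 distinct, len 3
[u, d, l, d] 3 distinct, len 4
[u, d, l, d, l] 3 distinct, len 5
[u, d, l, d, l, q] 4 distinct, len 6
[u, d, l, d, l, q, l] 4 distinct, len 7
[d, l, d, l, q, l, h] 4 distinct, len 7
[d, l, d, l, q, l, h, h] 4 distinct, len 8
[d, l, d, l, q, l, h, h, h] 4 distinct, len 9
[l, q, l, h, h, h, u] 4 distinct, len 7
[l, q, l, h, h, h, u, l] 4 distinct, len 8
[l, h, h, h, u, l, f] 4 distinct, len 7
[u, l, f, d] 4 distinct, len 4
[u, l, f, d, l] 4 distinct, len 5
[u, l, f, d, l, f] 4 distinct, len 6
[u, l, f, d, l, f, u] 4 distinct, len 7
[u, l, f, d, l, f, u, l] 4 distinct, len 8
Longest length with ≤4 distinct: 9.

9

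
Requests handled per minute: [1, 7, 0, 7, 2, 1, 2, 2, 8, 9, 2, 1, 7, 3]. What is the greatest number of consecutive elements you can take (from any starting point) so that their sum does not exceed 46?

→ 1: sum 1, len 1
→ 7: sum 8, len 2
→ 0: sum 8, len 3
→ 7: sum 15, len 4
→ 2: sum 17, len 5
→ 1: sum 18, len 6
→ 2: sum 20, len 7
→ 2: sum 22, len 8
→ 8: sum 30, len 9
→ 9: sum 39, len 10
→ 2: sum 41, len 11
→ 1: sum 42, len 12
→ 7 (dropped 1, 7): sum 41, len 11
→ 3: sum 44, len 12
Longest length seen: 12.

12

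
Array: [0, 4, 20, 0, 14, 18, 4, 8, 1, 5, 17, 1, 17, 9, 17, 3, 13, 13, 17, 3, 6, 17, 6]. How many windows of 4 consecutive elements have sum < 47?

0 4 20 0 → sum 24  < 47 ✓
4 20 0 14 → sum 38  < 47 ✓
20 0 14 18 → sum 52
0 14 18 4 → sum 36  < 47 ✓
14 18 4 8 → sum 44  < 47 ✓
18 4 8 1 → sum 31  < 47 ✓
4 8 1 5 → sum 18  < 47 ✓
8 1 5 17 → sum 31  < 47 ✓
1 5 17 1 → sum 24  < 47 ✓
5 17 1 17 → sum 40  < 47 ✓
17 1 17 9 → sum 44  < 47 ✓
1 17 9 17 → sum 44  < 47 ✓
17 9 17 3 → sum 46  < 47 ✓
9 17 3 13 → sum 42  < 47 ✓
17 3 13 13 → sum 46  < 47 ✓
3 13 13 17 → sum 46  < 47 ✓
13 13 17 3 → sum 46  < 47 ✓
13 17 3 6 → sum 39  < 47 ✓
17 3 6 17 → sum 43  < 47 ✓
3 6 17 6 → sum 32  < 47 ✓
19 windows satisfy the condition.

19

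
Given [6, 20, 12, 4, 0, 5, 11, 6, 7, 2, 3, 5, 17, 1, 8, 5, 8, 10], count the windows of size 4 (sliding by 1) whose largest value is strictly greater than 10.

11

6 20 12 4 → max 20  > 10 ✓
20 12 4 0 → max 20  > 10 ✓
12 4 0 5 → max 12  > 10 ✓
4 0 5 11 → max 11  > 10 ✓
0 5 11 6 → max 11  > 10 ✓
5 11 6 7 → max 11  > 10 ✓
11 6 7 2 → max 11  > 10 ✓
6 7 2 3 → max 7
7 2 3 5 → max 7
2 3 5 17 → max 17  > 10 ✓
3 5 17 1 → max 17  > 10 ✓
5 17 1 8 → max 17  > 10 ✓
17 1 8 5 → max 17  > 10 ✓
1 8 5 8 → max 8
8 5 8 10 → max 10
11 windows satisfy the condition.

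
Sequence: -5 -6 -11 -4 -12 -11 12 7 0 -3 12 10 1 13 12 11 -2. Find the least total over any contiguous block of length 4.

-5 -6 -11 -4 → sum -26
-6 -11 -4 -12 → sum -33
-11 -4 -12 -11 → sum -38
-4 -12 -11 12 → sum -15
-12 -11 12 7 → sum -4
-11 12 7 0 → sum 8
12 7 0 -3 → sum 16
7 0 -3 12 → sum 16
0 -3 12 10 → sum 19
-3 12 10 1 → sum 20
12 10 1 13 → sum 36
10 1 13 12 → sum 36
1 13 12 11 → sum 37
13 12 11 -2 → sum 34
Least of these is -38.

-38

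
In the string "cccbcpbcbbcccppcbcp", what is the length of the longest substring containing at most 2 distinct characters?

7

[c] 1 distinct, len 1
[c, c] 1 distinct, len 2
[c, c, c] 1 distinct, len 3
[c, c, c, b] 2 distinct, len 4
[c, c, c, b, c] 2 distinct, len 5
[c, p] 2 distinct, len 2
[p, b] 2 distinct, len 2
[b, c] 2 distinct, len 2
[b, c, b] 2 distinct, len 3
[b, c, b, b] 2 distinct, len 4
[b, c, b, b, c] 2 distinct, len 5
[b, c, b, b, c, c] 2 distinct, len 6
[b, c, b, b, c, c, c] 2 distinct, len 7
[c, c, c, p] 2 distinct, len 4
[c, c, c, p, p] 2 distinct, len 5
[c, c, c, p, p, c] 2 distinct, len 6
[c, b] 2 distinct, len 2
[c, b, c] 2 distinct, len 3
[c, p] 2 distinct, len 2
Longest length with ≤2 distinct: 7.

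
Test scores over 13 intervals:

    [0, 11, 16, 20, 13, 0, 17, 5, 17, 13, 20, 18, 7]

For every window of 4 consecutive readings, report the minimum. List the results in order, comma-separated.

Sliding a size-4 window across the 13 values:
[0, 11, 16, 20] → min 0
[11, 16, 20, 13] → min 11
[16, 20, 13, 0] → min 0
[20, 13, 0, 17] → min 0
[13, 0, 17, 5] → min 0
[0, 17, 5, 17] → min 0
[17, 5, 17, 13] → min 5
[5, 17, 13, 20] → min 5
[17, 13, 20, 18] → min 13
[13, 20, 18, 7] → min 7

0, 11, 0, 0, 0, 0, 5, 5, 13, 7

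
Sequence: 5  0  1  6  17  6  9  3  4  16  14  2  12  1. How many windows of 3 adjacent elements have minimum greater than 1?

[5, 0, 1] → min 0
[0, 1, 6] → min 0
[1, 6, 17] → min 1
[6, 17, 6] → min 6  > 1 ✓
[17, 6, 9] → min 6  > 1 ✓
[6, 9, 3] → min 3  > 1 ✓
[9, 3, 4] → min 3  > 1 ✓
[3, 4, 16] → min 3  > 1 ✓
[4, 16, 14] → min 4  > 1 ✓
[16, 14, 2] → min 2  > 1 ✓
[14, 2, 12] → min 2  > 1 ✓
[2, 12, 1] → min 1
8 windows satisfy the condition.

8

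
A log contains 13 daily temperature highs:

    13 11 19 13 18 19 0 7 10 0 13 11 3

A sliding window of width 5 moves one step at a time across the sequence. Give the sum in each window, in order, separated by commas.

[13, 11, 19, 13, 18] → sum 74
[11, 19, 13, 18, 19] → sum 80
[19, 13, 18, 19, 0] → sum 69
[13, 18, 19, 0, 7] → sum 57
[18, 19, 0, 7, 10] → sum 54
[19, 0, 7, 10, 0] → sum 36
[0, 7, 10, 0, 13] → sum 30
[7, 10, 0, 13, 11] → sum 41
[10, 0, 13, 11, 3] → sum 37

74, 80, 69, 57, 54, 36, 30, 41, 37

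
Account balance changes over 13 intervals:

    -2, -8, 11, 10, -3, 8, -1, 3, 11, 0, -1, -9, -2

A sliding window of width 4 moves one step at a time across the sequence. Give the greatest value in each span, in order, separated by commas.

(-2, -8, 11, 10) → max 11
(-8, 11, 10, -3) → max 11
(11, 10, -3, 8) → max 11
(10, -3, 8, -1) → max 10
(-3, 8, -1, 3) → max 8
(8, -1, 3, 11) → max 11
(-1, 3, 11, 0) → max 11
(3, 11, 0, -1) → max 11
(11, 0, -1, -9) → max 11
(0, -1, -9, -2) → max 0

11, 11, 11, 10, 8, 11, 11, 11, 11, 0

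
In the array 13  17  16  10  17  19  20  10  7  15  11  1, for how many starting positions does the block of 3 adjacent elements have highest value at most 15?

3

[13, 17, 16] → max 17
[17, 16, 10] → max 17
[16, 10, 17] → max 17
[10, 17, 19] → max 19
[17, 19, 20] → max 20
[19, 20, 10] → max 20
[20, 10, 7] → max 20
[10, 7, 15] → max 15  ≤ 15 ✓
[7, 15, 11] → max 15  ≤ 15 ✓
[15, 11, 1] → max 15  ≤ 15 ✓
3 windows satisfy the condition.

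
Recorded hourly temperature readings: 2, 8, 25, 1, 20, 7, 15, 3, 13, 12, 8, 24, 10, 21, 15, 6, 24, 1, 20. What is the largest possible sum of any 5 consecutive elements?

78

Window sums for each of the 15 positions:
[2, 8, 25, 1, 20] → sum 56
[8, 25, 1, 20, 7] → sum 61
[25, 1, 20, 7, 15] → sum 68
[1, 20, 7, 15, 3] → sum 46
[20, 7, 15, 3, 13] → sum 58
[7, 15, 3, 13, 12] → sum 50
[15, 3, 13, 12, 8] → sum 51
[3, 13, 12, 8, 24] → sum 60
[13, 12, 8, 24, 10] → sum 67
[12, 8, 24, 10, 21] → sum 75
[8, 24, 10, 21, 15] → sum 78
[24, 10, 21, 15, 6] → sum 76
[10, 21, 15, 6, 24] → sum 76
[21, 15, 6, 24, 1] → sum 67
[15, 6, 24, 1, 20] → sum 66
Largest of these is 78.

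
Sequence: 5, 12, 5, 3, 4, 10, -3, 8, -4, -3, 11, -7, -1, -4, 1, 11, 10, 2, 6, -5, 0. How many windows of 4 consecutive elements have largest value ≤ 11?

[5, 12, 5, 3] → max 12
[12, 5, 3, 4] → max 12
[5, 3, 4, 10] → max 10  ≤ 11 ✓
[3, 4, 10, -3] → max 10  ≤ 11 ✓
[4, 10, -3, 8] → max 10  ≤ 11 ✓
[10, -3, 8, -4] → max 10  ≤ 11 ✓
[-3, 8, -4, -3] → max 8  ≤ 11 ✓
[8, -4, -3, 11] → max 11  ≤ 11 ✓
[-4, -3, 11, -7] → max 11  ≤ 11 ✓
[-3, 11, -7, -1] → max 11  ≤ 11 ✓
[11, -7, -1, -4] → max 11  ≤ 11 ✓
[-7, -1, -4, 1] → max 1  ≤ 11 ✓
[-1, -4, 1, 11] → max 11  ≤ 11 ✓
[-4, 1, 11, 10] → max 11  ≤ 11 ✓
[1, 11, 10, 2] → max 11  ≤ 11 ✓
[11, 10, 2, 6] → max 11  ≤ 11 ✓
[10, 2, 6, -5] → max 10  ≤ 11 ✓
[2, 6, -5, 0] → max 6  ≤ 11 ✓
16 windows satisfy the condition.

16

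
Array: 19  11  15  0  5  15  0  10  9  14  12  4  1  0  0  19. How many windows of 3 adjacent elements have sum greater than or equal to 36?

1

19 11 15 → sum 45  ≥ 36 ✓
11 15 0 → sum 26
15 0 5 → sum 20
0 5 15 → sum 20
5 15 0 → sum 20
15 0 10 → sum 25
0 10 9 → sum 19
10 9 14 → sum 33
9 14 12 → sum 35
14 12 4 → sum 30
12 4 1 → sum 17
4 1 0 → sum 5
1 0 0 → sum 1
0 0 19 → sum 19
1 window satisfy the condition.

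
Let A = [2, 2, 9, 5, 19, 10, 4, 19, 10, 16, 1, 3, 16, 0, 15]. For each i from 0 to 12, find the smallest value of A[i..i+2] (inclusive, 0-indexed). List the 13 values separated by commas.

Sliding a size-3 window across the 15 values:
[2, 2, 9] → min 2
[2, 9, 5] → min 2
[9, 5, 19] → min 5
[5, 19, 10] → min 5
[19, 10, 4] → min 4
[10, 4, 19] → min 4
[4, 19, 10] → min 4
[19, 10, 16] → min 10
[10, 16, 1] → min 1
[16, 1, 3] → min 1
[1, 3, 16] → min 1
[3, 16, 0] → min 0
[16, 0, 15] → min 0

2, 2, 5, 5, 4, 4, 4, 10, 1, 1, 1, 0, 0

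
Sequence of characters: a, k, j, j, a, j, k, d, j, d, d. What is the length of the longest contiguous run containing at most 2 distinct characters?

4

[a] 1 distinct, len 1
[a, k] 2 distinct, len 2
[k, j] 2 distinct, len 2
[k, j, j] 2 distinct, len 3
[j, j, a] 2 distinct, len 3
[j, j, a, j] 2 distinct, len 4
[j, k] 2 distinct, len 2
[k, d] 2 distinct, len 2
[d, j] 2 distinct, len 2
[d, j, d] 2 distinct, len 3
[d, j, d, d] 2 distinct, len 4
Longest length with ≤2 distinct: 4.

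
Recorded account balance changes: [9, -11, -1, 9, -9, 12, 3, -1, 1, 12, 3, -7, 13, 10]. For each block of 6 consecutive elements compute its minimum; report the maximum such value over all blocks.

9 -11 -1 9 -9 12 → min -11
-11 -1 9 -9 12 3 → min -11
-1 9 -9 12 3 -1 → min -9
9 -9 12 3 -1 1 → min -9
-9 12 3 -1 1 12 → min -9
12 3 -1 1 12 3 → min -1
3 -1 1 12 3 -7 → min -7
-1 1 12 3 -7 13 → min -7
1 12 3 -7 13 10 → min -7
Maximum of these is -1.

-1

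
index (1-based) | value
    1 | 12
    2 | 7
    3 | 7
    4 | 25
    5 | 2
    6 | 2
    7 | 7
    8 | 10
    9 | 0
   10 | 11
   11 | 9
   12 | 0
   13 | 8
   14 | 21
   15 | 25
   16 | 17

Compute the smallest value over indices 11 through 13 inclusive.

0

Elements at indices 11..13: 9, 0, 8
min(9, 0, 8) = 0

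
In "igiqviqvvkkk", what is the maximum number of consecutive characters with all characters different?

4

add i: [i] len 1
add g: [i, g] len 2
add i (repeat i, move left end past it): [g, i] len 2
add q: [g, i, q] len 3
add v: [g, i, q, v] len 4
add i (repeat i, move left end past it): [q, v, i] len 3
add q (repeat q, move left end past it): [v, i, q] len 3
add v (repeat v, move left end past it): [i, q, v] len 3
add v (repeat v, move left end past it): [v] len 1
add k: [v, k] len 2
add k (repeat k, move left end past it): [k] len 1
add k (repeat k, move left end past it): [k] len 1
Longest all-distinct length: 4.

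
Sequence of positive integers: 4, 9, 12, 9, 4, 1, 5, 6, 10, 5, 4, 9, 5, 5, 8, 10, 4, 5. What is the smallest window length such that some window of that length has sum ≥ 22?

add 4: running sum 4 < 22
add 9: running sum 13 < 22
add 12: shortest ending here [4, 9, 12] sum 25, len 3
add 9: shortest ending here [9, 12, 9] sum 30, len 3
add 4: shortest ending here [12, 9, 4] sum 25, len 3
add 1: shortest ending here [12, 9, 4, 1] sum 26, len 4
add 5: shortest ending here [12, 9, 4, 1, 5] sum 31, len 5
add 6: shortest ending here [9, 4, 1, 5, 6] sum 25, len 5
add 10: shortest ending here [1, 5, 6, 10] sum 22, len 4
add 5: shortest ending here [5, 6, 10, 5] sum 26, len 4
add 4: shortest ending here [6, 10, 5, 4] sum 25, len 4
add 9: shortest ending here [10, 5, 4, 9] sum 28, len 4
add 5: shortest ending here [5, 4, 9, 5] sum 23, len 4
add 5: shortest ending here [4, 9, 5, 5] sum 23, len 4
add 8: shortest ending here [9, 5, 5, 8] sum 27, len 4
add 10: shortest ending here [5, 8, 10] sum 23, len 3
add 4: shortest ending here [8, 10, 4] sum 22, len 3
add 5: shortest ending here [8, 10, 4, 5] sum 27, len 4
Shortest qualifying length: 3.

3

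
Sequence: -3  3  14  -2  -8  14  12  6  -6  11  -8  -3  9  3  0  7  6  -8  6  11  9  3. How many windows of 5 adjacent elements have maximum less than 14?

(-3, 3, 14, -2, -8) → max 14
(3, 14, -2, -8, 14) → max 14
(14, -2, -8, 14, 12) → max 14
(-2, -8, 14, 12, 6) → max 14
(-8, 14, 12, 6, -6) → max 14
(14, 12, 6, -6, 11) → max 14
(12, 6, -6, 11, -8) → max 12  < 14 ✓
(6, -6, 11, -8, -3) → max 11  < 14 ✓
(-6, 11, -8, -3, 9) → max 11  < 14 ✓
(11, -8, -3, 9, 3) → max 11  < 14 ✓
(-8, -3, 9, 3, 0) → max 9  < 14 ✓
(-3, 9, 3, 0, 7) → max 9  < 14 ✓
(9, 3, 0, 7, 6) → max 9  < 14 ✓
(3, 0, 7, 6, -8) → max 7  < 14 ✓
(0, 7, 6, -8, 6) → max 7  < 14 ✓
(7, 6, -8, 6, 11) → max 11  < 14 ✓
(6, -8, 6, 11, 9) → max 11  < 14 ✓
(-8, 6, 11, 9, 3) → max 11  < 14 ✓
12 windows satisfy the condition.

12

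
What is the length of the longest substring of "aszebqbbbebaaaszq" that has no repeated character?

6

add a: [a] len 1
add s: [a, s] len 2
add z: [a, s, z] len 3
add e: [a, s, z, e] len 4
add b: [a, s, z, e, b] len 5
add q: [a, s, z, e, b, q] len 6
add b (repeat b, move left end past it): [q, b] len 2
add b (repeat b, move left end past it): [b] len 1
add b (repeat b, move left end past it): [b] len 1
add e: [b, e] len 2
add b (repeat b, move left end past it): [e, b] len 2
add a: [e, b, a] len 3
add a (repeat a, move left end past it): [a] len 1
add a (repeat a, move left end past it): [a] len 1
add s: [a, s] len 2
add z: [a, s, z] len 3
add q: [a, s, z, q] len 4
Longest all-distinct length: 6.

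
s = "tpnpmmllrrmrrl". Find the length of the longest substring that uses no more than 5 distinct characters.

13

Extend right; when distinct count exceeds 5, shrink from the left:
[t] 1 distinct, len 1
[t, p] 2 distinct, len 2
[t, p, n] 3 distinct, len 3
[t, p, n, p] 3 distinct, len 4
[t, p, n, p, m] 4 distinct, len 5
[t, p, n, p, m, m] 4 distinct, len 6
[t, p, n, p, m, m, l] 5 distinct, len 7
[t, p, n, p, m, m, l, l] 5 distinct, len 8
[p, n, p, m, m, l, l, r] 5 distinct, len 8
[p, n, p, m, m, l, l, r, r] 5 distinct, len 9
[p, n, p, m, m, l, l, r, r, m] 5 distinct, len 10
[p, n, p, m, m, l, l, r, r, m, r] 5 distinct, len 11
[p, n, p, m, m, l, l, r, r, m, r, r] 5 distinct, len 12
[p, n, p, m, m, l, l, r, r, m, r, r, l] 5 distinct, len 13
Longest length with ≤5 distinct: 13.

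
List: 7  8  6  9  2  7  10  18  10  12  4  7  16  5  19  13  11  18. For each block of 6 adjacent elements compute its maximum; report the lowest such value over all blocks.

9

Window maxs for each of the 13 positions:
7 8 6 9 2 7 → max 9
8 6 9 2 7 10 → max 10
6 9 2 7 10 18 → max 18
9 2 7 10 18 10 → max 18
2 7 10 18 10 12 → max 18
7 10 18 10 12 4 → max 18
10 18 10 12 4 7 → max 18
18 10 12 4 7 16 → max 18
10 12 4 7 16 5 → max 16
12 4 7 16 5 19 → max 19
4 7 16 5 19 13 → max 19
7 16 5 19 13 11 → max 19
16 5 19 13 11 18 → max 19
Lowest of these is 9.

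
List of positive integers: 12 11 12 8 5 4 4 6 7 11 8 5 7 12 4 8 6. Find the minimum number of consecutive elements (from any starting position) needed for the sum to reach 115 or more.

add 12: running sum 12 < 115
add 11: running sum 23 < 115
add 12: running sum 35 < 115
add 8: running sum 43 < 115
add 5: running sum 48 < 115
add 4: running sum 52 < 115
add 4: running sum 56 < 115
add 6: running sum 62 < 115
add 7: running sum 69 < 115
add 11: running sum 80 < 115
add 8: running sum 88 < 115
add 5: running sum 93 < 115
add 7: running sum 100 < 115
add 12: running sum 112 < 115
end 14: [12, 11, 12, 8, 5, 4, 4, 6, 7, 11, 8, 5, 7, 12, 4] sum 116, len 15
end 15: [12, 11, 12, 8, 5, 4, 4, 6, 7, 11, 8, 5, 7, 12, 4, 8] sum 124, len 16
end 16: [11, 12, 8, 5, 4, 4, 6, 7, 11, 8, 5, 7, 12, 4, 8, 6] sum 118, len 16
Shortest qualifying length: 15.

15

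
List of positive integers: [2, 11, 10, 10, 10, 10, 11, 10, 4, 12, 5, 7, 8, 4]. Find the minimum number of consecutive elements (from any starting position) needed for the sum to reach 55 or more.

add 2: running sum 2 < 55
add 11: running sum 13 < 55
add 10: running sum 23 < 55
add 10: running sum 33 < 55
add 10: running sum 43 < 55
add 10: running sum 53 < 55
add 11: shortest ending here [11, 10, 10, 10, 10, 11] sum 62, len 6
add 10: shortest ending here [10, 10, 10, 10, 11, 10] sum 61, len 6
add 4: shortest ending here [10, 10, 10, 11, 10, 4] sum 55, len 6
add 12: shortest ending here [10, 10, 11, 10, 4, 12] sum 57, len 6
add 5: shortest ending here [10, 10, 11, 10, 4, 12, 5] sum 62, len 7
add 7: shortest ending here [10, 11, 10, 4, 12, 5, 7] sum 59, len 7
add 8: shortest ending here [11, 10, 4, 12, 5, 7, 8] sum 57, len 7
add 4: shortest ending here [11, 10, 4, 12, 5, 7, 8, 4] sum 61, len 8
Shortest qualifying length: 6.

6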